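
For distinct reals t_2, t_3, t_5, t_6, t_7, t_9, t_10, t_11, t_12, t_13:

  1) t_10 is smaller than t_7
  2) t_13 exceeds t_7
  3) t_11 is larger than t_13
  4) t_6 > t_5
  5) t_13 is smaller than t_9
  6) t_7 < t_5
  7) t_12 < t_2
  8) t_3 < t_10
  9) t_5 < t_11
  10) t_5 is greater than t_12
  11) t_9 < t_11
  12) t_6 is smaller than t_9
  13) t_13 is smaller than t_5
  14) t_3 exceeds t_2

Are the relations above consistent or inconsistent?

The single ordering t_12 < t_2 < t_3 < t_10 < t_7 < t_13 < t_5 < t_6 < t_9 < t_11 satisfies every listed relation, so no contradiction arises.

consistent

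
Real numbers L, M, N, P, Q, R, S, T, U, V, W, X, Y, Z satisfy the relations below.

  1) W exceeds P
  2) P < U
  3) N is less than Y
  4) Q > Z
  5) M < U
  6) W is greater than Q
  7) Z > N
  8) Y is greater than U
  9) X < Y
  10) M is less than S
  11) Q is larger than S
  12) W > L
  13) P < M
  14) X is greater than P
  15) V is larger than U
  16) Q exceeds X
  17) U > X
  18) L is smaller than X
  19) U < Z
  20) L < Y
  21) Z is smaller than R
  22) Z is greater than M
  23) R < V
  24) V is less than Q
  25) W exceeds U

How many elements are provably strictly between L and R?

The relations place L below R. An element lies strictly between them when it is forced above L and also forced below R.
Above L: {X, U, Y, Z, V, Q, W}. Below R: {P, M, X, N, U, Z}.
Intersection: {X, U, Z} — 3.

3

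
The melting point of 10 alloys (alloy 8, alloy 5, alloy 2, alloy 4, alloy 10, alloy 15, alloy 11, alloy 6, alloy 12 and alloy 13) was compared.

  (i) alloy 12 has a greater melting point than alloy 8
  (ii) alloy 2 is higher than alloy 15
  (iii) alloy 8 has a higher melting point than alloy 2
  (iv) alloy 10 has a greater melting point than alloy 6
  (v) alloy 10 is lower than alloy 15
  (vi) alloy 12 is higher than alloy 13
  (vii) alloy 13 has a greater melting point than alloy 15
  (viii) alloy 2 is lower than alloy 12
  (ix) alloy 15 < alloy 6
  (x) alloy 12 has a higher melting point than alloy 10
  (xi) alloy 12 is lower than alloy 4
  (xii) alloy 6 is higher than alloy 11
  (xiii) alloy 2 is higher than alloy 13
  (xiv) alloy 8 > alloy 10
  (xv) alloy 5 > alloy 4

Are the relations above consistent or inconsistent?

inconsistent

Chaining the given relations yields alloy 6 < alloy 10 < alloy 15, so alloy 6 < alloy 15. But one relation states alloy 15 < alloy 6. These cannot both hold.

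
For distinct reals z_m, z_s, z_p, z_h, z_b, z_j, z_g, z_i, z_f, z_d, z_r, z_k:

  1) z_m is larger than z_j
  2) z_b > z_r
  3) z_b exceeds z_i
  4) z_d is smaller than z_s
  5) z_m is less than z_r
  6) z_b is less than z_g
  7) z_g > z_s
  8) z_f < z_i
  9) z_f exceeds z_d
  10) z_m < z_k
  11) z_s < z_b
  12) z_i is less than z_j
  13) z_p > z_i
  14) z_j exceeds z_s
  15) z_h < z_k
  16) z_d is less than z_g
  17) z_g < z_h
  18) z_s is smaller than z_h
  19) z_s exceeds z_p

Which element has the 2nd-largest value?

z_h

Chaining the given pairs: z_d < z_f < z_i < z_p < z_s < z_j < z_m < z_r < z_b < z_g < z_h < z_k.
Counting 2 from the largest end gives z_h.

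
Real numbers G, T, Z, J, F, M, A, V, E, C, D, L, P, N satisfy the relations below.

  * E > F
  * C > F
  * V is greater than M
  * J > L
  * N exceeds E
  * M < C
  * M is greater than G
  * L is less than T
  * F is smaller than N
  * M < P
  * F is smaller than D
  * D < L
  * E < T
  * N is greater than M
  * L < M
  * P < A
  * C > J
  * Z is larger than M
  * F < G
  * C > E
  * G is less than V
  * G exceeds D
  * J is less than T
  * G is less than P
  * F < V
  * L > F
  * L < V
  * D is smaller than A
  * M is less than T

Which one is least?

F

D is not least since F < D; G is not least since F < G; L is not least since D < L; J is not least since L < J; E is not least since F < E; M is not least since L < M; C is not least since E < C; V is not least since F < V; P is not least since G < P; A is not least since P < A; Z is not least since M < Z; T is not least since M < T; N is not least since E < N.
Only F has nothing below it, so F is the least.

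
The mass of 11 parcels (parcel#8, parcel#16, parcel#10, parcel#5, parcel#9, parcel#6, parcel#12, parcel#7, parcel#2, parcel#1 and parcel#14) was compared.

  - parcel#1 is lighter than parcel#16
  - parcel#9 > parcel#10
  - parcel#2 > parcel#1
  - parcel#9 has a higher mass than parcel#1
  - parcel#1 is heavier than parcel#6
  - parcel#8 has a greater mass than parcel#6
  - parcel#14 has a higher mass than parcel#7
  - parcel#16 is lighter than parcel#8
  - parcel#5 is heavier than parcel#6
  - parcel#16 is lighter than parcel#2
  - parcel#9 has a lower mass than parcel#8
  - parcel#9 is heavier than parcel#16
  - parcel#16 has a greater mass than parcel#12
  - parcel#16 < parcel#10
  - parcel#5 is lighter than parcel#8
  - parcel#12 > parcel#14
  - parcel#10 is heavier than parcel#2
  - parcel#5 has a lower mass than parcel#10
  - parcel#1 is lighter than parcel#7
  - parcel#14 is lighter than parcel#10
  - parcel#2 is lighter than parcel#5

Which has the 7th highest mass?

parcel#12

The consecutive relations fix a unique order: parcel#6 < parcel#1 < parcel#7 < parcel#14 < parcel#12 < parcel#16 < parcel#2 < parcel#5 < parcel#10 < parcel#9 < parcel#8.
The 7th largest is parcel#12.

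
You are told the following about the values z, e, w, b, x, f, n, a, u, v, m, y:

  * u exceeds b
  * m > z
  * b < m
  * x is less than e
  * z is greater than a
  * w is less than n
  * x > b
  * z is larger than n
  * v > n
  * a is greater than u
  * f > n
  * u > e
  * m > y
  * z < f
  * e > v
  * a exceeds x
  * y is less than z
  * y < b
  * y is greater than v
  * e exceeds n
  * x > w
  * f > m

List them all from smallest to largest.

Nothing is placed below w, so it is least; from there w < n; n < v; v < y; y < b; b < x; x < e; e < u; u < a; a < z; z < m; m < f, each given directly.

w < n < v < y < b < x < e < u < a < z < m < f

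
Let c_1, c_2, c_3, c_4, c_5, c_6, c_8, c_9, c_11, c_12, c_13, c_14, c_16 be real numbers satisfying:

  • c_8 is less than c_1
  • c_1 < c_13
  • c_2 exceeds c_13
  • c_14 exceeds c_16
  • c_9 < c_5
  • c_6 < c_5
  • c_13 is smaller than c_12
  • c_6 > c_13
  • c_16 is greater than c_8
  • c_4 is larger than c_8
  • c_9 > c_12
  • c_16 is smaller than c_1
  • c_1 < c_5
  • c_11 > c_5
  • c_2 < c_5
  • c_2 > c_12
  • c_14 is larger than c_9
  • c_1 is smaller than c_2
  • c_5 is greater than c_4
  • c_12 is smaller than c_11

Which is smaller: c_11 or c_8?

c_8 < c_16 and c_16 < c_1 give c_8 < c_1.
Then c_1 < c_13 extends the chain to c_13.
With c_13 < c_12: c_8 < c_16 < c_1 < c_13 < c_12.
With c_12 < c_2: c_8 < c_16 < c_1 < c_13 < c_12 < c_2.
With c_2 < c_5: c_8 < c_16 < c_1 < c_13 < c_12 < c_2 < c_5.
Then c_5 < c_11 extends the chain to c_11.
So c_8 < c_11; c_8 is the smaller of the two.

c_8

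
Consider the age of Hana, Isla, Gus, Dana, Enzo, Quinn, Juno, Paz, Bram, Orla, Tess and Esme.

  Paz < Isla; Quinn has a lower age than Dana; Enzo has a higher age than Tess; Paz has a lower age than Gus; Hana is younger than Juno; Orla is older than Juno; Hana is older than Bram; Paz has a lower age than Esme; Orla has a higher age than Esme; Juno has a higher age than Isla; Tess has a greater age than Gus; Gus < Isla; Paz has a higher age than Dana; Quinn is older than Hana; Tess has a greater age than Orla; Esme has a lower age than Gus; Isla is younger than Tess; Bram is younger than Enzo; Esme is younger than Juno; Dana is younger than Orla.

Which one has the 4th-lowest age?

Chaining the given pairs: Bram < Hana < Quinn < Dana < Paz < Esme < Gus < Isla < Juno < Orla < Tess < Enzo.
Counting 4 from the smallest end gives Dana.

Dana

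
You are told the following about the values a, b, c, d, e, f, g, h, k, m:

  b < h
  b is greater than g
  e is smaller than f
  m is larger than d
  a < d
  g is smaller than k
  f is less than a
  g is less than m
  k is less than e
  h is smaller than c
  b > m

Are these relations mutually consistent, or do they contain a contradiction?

Every relation is compatible with g < k < e < f < a < d < m < b < h < c; the set is consistent.

consistent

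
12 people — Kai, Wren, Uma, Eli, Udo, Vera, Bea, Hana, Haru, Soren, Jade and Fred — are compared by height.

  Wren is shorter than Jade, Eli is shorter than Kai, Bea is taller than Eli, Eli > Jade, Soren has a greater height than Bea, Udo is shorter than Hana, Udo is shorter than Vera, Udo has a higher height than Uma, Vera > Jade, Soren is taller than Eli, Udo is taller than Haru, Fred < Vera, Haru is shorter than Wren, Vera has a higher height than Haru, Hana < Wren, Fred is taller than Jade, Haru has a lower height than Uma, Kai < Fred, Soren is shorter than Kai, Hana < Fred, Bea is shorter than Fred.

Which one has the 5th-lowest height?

Piecing the relations together gives one ordering: Haru < Uma < Udo < Hana < Wren < Jade < Eli < Bea < Soren < Kai < Fred < Vera.
Counting 5 from the smallest end gives Wren.

Wren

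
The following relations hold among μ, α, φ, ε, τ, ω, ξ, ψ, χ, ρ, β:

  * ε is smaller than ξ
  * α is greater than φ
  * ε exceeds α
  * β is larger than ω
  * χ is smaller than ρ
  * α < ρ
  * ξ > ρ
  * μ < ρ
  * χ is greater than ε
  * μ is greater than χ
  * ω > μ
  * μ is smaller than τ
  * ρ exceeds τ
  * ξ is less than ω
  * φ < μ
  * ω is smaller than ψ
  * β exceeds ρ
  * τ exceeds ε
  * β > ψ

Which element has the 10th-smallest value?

Chaining the given pairs: φ < α < ε < χ < μ < τ < ρ < ξ < ω < ψ < β.
Counting 10 from the smallest end gives ψ.

ψ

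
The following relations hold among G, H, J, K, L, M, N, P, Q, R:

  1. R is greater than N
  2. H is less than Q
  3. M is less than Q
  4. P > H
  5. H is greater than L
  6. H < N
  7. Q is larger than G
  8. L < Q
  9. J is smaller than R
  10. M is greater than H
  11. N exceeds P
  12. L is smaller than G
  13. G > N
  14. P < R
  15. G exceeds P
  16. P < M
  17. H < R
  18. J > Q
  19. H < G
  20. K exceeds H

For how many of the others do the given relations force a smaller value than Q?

6

From Q the given relations immediately reach L, H, M, G.
From those, P, N — 6 in total.
Nothing else is reachable below Q; 6 in all.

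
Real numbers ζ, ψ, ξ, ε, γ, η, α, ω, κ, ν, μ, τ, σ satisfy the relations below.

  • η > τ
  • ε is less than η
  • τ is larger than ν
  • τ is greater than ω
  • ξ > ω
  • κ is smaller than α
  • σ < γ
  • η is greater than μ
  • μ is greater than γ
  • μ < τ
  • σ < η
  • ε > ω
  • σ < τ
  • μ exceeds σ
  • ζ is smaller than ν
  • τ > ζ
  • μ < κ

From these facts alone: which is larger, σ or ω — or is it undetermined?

undetermined

Following every chain through σ: above σ we get γ, μ, κ, α, τ, η.
ω is not reached, and no chain runs the other way from ω to σ.
So the given relations leave the order of σ and ω undetermined.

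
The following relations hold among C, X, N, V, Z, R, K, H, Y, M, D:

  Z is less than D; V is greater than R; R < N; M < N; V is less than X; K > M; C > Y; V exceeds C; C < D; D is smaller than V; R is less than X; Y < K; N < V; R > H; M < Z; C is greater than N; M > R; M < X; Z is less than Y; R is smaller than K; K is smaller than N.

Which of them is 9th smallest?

D

Piecing the relations together gives one ordering: H < R < M < Z < Y < K < N < C < D < V < X.
The 9th smallest is D.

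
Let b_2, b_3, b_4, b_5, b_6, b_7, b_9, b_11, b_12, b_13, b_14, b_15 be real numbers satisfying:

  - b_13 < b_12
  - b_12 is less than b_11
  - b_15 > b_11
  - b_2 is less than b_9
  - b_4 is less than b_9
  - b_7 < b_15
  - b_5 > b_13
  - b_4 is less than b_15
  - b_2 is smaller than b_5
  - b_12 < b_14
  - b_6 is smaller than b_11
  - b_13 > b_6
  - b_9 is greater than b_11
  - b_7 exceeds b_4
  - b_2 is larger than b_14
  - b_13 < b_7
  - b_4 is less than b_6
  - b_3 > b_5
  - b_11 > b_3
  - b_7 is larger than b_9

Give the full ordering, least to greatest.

The consecutive links are each given: b_4 < b_6; b_6 < b_13; b_13 < b_12; b_12 < b_14; b_14 < b_2; b_2 < b_5; b_5 < b_3; b_3 < b_11; b_11 < b_9; b_9 < b_7; b_7 < b_15.

b_4 < b_6 < b_13 < b_12 < b_14 < b_2 < b_5 < b_3 < b_11 < b_9 < b_7 < b_15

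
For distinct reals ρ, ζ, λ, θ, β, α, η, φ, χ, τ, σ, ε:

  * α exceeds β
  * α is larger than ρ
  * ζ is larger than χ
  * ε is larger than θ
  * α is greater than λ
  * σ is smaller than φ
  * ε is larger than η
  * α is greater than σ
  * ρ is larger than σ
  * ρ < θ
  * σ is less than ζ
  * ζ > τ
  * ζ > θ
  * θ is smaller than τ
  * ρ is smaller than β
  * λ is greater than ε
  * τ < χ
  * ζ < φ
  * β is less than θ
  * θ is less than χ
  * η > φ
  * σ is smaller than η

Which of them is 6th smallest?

χ

Piecing the relations together gives one ordering: σ < ρ < β < θ < τ < χ < ζ < φ < η < ε < λ < α.
Counting 6 from the smallest end gives χ.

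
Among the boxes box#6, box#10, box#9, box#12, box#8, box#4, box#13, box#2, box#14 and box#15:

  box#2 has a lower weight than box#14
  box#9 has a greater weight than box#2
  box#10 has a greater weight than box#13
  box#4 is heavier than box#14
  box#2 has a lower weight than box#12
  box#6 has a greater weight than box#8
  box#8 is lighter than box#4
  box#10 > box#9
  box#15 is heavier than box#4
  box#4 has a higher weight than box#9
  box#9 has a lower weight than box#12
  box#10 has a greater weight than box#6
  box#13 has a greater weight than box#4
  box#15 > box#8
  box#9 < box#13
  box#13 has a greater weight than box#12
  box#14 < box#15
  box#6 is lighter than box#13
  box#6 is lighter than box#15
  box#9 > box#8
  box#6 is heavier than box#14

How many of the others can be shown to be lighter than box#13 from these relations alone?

7

From box#13 the given relations immediately reach box#9, box#4, box#6, box#12.
From those, box#8, box#2, box#14 — 7 in total.
Nothing else is reachable below box#13; 7 in all.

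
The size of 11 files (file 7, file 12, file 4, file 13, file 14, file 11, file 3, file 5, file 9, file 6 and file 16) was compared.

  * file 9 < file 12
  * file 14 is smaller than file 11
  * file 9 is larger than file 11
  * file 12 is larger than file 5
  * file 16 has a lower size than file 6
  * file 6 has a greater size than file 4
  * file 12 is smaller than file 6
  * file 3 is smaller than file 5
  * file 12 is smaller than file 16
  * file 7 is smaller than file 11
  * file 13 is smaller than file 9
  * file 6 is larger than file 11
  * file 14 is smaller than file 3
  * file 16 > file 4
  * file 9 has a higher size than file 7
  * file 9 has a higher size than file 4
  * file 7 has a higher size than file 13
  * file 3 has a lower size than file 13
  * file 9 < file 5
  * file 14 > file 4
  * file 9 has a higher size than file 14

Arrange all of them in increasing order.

file 4 < file 14 < file 3 < file 13 < file 7 < file 11 < file 9 < file 5 < file 12 < file 16 < file 6

The consecutive links are each given: file 4 < file 14; file 14 < file 3; file 3 < file 13; file 13 < file 7; file 7 < file 11; file 11 < file 9; file 9 < file 5; file 5 < file 12; file 12 < file 16; file 16 < file 6.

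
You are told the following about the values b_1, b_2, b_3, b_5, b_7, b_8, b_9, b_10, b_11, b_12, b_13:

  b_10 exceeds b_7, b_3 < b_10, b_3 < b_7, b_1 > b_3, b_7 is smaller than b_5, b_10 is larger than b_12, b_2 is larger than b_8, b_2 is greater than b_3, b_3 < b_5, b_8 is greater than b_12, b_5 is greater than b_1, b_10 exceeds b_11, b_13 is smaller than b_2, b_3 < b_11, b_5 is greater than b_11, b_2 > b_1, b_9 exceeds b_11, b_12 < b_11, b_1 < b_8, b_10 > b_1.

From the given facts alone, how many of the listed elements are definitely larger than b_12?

6

From b_12 the given relations immediately reach b_11, b_8, b_10.
From those, b_5, b_9, b_2 — 6 in total.
No other element is forced above b_12 by the given relations, so the count is 6.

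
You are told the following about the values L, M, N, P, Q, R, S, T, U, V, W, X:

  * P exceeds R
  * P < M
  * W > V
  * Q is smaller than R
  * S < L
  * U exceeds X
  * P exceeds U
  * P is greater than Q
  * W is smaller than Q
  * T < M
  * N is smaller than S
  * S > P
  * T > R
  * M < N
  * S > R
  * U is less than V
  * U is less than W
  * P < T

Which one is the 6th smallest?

R

Piecing the relations together gives one ordering: X < U < V < W < Q < R < P < T < M < N < S < L.
Counting 6 from the smallest end gives R.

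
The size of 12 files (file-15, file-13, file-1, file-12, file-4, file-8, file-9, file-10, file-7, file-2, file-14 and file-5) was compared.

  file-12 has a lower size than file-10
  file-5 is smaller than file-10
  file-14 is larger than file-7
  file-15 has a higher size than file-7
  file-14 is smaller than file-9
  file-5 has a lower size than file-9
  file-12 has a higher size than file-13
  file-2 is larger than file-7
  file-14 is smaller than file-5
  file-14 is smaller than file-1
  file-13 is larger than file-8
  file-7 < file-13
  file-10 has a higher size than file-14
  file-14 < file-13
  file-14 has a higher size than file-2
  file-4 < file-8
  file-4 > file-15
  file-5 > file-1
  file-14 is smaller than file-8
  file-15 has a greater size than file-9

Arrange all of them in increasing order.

The consecutive links are each given: file-7 < file-2; file-2 < file-14; file-14 < file-1; file-1 < file-5; file-5 < file-9; file-9 < file-15; file-15 < file-4; file-4 < file-8; file-8 < file-13; file-13 < file-12; file-12 < file-10.

file-7 < file-2 < file-14 < file-1 < file-5 < file-9 < file-15 < file-4 < file-8 < file-13 < file-12 < file-10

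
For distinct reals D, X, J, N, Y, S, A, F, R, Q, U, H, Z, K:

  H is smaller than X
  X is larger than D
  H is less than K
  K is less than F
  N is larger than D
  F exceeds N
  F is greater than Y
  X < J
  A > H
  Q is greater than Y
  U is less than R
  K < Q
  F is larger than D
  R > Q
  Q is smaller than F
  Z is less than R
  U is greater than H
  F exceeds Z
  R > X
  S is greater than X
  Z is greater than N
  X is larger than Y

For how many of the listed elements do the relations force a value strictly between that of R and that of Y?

2

The relations place Y below R. An element lies strictly between them when it is forced above Y and also forced below R.
Above Y: {X, S, Q, J, F}. Below R: {H, K, D, X, Q, N, U, Z}.
Intersection: {X, Q} — 2.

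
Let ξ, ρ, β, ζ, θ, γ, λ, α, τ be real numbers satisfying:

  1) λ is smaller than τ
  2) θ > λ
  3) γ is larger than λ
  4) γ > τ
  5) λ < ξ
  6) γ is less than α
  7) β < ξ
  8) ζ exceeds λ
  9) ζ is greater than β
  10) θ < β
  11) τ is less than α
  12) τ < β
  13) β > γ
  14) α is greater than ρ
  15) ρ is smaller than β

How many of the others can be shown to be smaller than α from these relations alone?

4

From α the given relations immediately reach τ, ρ, γ.
From those, λ — 4 in total.
Nothing else is reachable below α; 4 in all.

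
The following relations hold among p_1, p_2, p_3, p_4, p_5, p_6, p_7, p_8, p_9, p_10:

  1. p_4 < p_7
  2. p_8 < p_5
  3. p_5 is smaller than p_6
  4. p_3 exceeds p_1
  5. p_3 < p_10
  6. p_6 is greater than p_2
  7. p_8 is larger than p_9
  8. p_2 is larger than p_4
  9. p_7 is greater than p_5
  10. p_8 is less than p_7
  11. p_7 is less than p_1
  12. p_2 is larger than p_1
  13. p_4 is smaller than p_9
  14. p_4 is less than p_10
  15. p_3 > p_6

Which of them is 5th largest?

The consecutive relations fix a unique order: p_4 < p_9 < p_8 < p_5 < p_7 < p_1 < p_2 < p_6 < p_3 < p_10.
Counting 5 from the largest end gives p_1.

p_1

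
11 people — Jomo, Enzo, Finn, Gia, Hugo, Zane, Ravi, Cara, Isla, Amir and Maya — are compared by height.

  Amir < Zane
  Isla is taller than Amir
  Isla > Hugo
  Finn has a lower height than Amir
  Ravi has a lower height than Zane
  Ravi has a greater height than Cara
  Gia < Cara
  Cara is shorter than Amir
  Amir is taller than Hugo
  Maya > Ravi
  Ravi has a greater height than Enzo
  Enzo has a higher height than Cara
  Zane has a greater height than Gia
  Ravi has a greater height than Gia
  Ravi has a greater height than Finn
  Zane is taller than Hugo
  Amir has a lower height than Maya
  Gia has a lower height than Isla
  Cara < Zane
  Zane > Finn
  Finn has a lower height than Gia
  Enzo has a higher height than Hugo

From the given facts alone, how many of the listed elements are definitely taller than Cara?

6

From Cara the given relations immediately reach Enzo, Ravi, Amir, Zane.
From those, Maya, Isla — 6 in total.
No other element is forced above Cara by the given relations, so the count is 6.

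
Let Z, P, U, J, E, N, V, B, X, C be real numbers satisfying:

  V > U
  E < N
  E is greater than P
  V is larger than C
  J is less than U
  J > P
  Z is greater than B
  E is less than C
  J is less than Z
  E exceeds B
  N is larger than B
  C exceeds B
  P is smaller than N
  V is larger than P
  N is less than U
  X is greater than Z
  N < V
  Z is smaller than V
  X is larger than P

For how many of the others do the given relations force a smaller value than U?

Directly below U: J, N.
One step further: P, B, E (5 so far).
Nothing else is reachable below U; 5 in all.

5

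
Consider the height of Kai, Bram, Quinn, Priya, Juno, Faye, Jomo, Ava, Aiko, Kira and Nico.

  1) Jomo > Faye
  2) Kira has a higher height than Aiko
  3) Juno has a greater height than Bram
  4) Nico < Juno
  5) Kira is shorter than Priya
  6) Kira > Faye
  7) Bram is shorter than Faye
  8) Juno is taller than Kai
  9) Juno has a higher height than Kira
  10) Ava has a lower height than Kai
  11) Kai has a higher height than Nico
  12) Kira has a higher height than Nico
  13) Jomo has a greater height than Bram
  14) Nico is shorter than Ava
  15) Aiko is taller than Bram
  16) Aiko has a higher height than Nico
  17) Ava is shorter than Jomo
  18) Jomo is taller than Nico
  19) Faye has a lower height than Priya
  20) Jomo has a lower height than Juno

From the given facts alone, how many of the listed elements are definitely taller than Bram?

6

Directly above Bram: Aiko, Faye, Jomo, Juno.
One step further: Kira, Priya (6 so far).
No other element is forced above Bram by the given relations, so the count is 6.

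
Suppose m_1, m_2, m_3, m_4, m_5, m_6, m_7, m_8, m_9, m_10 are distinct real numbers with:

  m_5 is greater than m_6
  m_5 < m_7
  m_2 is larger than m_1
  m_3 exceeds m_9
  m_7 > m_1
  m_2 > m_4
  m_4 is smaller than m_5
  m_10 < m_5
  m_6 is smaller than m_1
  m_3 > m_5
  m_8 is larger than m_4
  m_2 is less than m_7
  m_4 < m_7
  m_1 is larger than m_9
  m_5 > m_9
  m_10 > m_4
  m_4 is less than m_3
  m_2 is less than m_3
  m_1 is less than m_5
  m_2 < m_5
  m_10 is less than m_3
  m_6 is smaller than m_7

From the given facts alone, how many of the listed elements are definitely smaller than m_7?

7

From m_7 the given relations immediately reach m_6, m_4, m_1, m_2, m_5.
From those, m_9, m_10 — 7 in total.
No other element is forced below m_7 by the given relations, so the count is 7.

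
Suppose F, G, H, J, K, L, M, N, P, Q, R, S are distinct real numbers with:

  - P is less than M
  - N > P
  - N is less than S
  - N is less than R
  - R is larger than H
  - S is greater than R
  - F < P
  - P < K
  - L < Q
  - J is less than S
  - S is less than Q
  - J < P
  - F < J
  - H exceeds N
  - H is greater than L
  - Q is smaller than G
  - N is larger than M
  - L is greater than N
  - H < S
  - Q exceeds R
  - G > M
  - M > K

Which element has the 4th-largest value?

Piecing the relations together gives one ordering: F < J < P < K < M < N < L < H < R < S < Q < G.
Counting 4 from the largest end gives R.

R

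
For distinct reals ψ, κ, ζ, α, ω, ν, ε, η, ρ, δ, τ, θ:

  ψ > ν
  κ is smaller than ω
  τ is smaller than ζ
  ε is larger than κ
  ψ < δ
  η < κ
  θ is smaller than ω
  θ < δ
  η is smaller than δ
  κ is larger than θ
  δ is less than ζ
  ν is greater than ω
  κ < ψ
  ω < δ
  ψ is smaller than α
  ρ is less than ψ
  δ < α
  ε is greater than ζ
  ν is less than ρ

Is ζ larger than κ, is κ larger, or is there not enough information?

Link the given pairs in sequence: κ < ω; ω < ν; ν < ρ; ρ < ψ; ψ < δ; δ < ζ.
Together: κ < ω < ν < ρ < ψ < δ < ζ.
So ζ is larger.

ζ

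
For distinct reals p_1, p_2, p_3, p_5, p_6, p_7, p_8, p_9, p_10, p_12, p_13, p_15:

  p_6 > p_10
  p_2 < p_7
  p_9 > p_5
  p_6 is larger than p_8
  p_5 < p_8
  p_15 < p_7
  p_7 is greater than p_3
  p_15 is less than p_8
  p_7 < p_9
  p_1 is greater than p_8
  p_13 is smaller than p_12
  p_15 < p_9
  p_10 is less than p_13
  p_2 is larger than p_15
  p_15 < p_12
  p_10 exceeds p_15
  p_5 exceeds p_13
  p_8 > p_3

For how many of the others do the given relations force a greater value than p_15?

Directly above p_15: p_10, p_2, p_12, p_8, p_7, p_9.
One step further: p_13, p_1, p_6 (9 so far).
One step further: p_5 (10 so far).
Nothing else is reachable above p_15; 10 in all.

10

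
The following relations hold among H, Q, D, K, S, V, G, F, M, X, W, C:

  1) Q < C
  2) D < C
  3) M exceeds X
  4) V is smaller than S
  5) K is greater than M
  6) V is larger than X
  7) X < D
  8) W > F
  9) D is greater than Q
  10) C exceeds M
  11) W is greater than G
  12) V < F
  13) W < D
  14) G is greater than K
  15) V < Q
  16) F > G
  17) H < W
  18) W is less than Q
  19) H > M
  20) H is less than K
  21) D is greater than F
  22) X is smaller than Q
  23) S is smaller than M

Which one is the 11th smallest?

D

Chaining the given pairs: X < V < S < M < H < K < G < F < W < Q < D < C.
Counting 11 from the smallest end gives D.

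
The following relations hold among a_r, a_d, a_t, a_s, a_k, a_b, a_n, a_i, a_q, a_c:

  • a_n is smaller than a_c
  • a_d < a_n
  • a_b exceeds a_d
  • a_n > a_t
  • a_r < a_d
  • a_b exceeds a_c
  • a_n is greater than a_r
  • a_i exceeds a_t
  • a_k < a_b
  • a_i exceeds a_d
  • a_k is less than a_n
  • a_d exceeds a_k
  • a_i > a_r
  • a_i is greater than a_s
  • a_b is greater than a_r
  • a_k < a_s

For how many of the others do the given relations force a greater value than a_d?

Directly above a_d: a_n, a_i, a_b.
One step further: a_c (4 so far).
No other element is forced above a_d by the given relations, so the count is 4.

4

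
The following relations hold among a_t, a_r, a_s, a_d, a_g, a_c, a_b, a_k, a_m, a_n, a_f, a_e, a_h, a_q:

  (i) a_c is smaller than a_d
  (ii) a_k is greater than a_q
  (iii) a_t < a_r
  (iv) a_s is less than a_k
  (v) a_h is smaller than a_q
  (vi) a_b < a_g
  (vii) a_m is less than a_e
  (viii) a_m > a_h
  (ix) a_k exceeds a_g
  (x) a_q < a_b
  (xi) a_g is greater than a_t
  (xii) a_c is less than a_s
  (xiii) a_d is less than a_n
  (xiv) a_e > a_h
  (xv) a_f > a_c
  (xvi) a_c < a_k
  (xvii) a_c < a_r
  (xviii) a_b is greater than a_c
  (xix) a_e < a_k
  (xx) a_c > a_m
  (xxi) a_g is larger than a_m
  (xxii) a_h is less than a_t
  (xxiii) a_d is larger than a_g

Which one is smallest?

a_h

a_m is not least since a_h < a_m; a_t is not least since a_h < a_t; a_c is not least since a_m < a_c; a_q is not least since a_h < a_q; a_r is not least since a_t < a_r; a_f is not least since a_c < a_f; a_s is not least since a_c < a_s; a_e is not least since a_h < a_e; a_b is not least since a_q < a_b; a_g is not least since a_b < a_g; a_d is not least since a_g < a_d; a_k is not least since a_q < a_k; a_n is not least since a_d < a_n.
Only a_h has nothing below it, so a_h is the smallest.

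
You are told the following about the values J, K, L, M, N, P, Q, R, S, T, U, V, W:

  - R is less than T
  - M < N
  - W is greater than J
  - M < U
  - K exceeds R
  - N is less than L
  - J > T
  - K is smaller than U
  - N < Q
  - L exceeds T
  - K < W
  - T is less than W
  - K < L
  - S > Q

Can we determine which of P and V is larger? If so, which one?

Following every chain through P: nothing is chained to P.
V is not reached, and no chain runs the other way from V to P.
So the given relations leave the order of P and V undetermined.

undetermined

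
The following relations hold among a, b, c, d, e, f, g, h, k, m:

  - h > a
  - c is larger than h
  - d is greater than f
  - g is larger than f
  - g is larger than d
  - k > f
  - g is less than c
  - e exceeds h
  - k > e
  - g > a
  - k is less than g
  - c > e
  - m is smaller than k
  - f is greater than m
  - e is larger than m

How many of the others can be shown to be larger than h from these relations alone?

Directly above h: e, c.
One step further: k (3 so far).
One step further: g (4 so far).
Nothing else is reachable above h; 4 in all.

4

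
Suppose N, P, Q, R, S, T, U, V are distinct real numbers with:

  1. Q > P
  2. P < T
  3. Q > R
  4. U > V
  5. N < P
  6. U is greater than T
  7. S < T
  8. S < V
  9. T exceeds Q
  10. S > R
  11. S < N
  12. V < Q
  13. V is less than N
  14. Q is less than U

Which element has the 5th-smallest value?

Piecing the relations together gives one ordering: R < S < V < N < P < Q < T < U.
Counting 5 from the smallest end gives P.

P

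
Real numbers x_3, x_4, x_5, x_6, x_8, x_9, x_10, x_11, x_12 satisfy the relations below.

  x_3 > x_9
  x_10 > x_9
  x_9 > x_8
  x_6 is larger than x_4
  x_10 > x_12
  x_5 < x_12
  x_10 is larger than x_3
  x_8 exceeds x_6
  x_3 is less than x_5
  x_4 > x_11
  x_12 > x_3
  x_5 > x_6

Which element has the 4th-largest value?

x_3

Piecing the relations together gives one ordering: x_11 < x_4 < x_6 < x_8 < x_9 < x_3 < x_5 < x_12 < x_10.
Counting 4 from the largest end gives x_3.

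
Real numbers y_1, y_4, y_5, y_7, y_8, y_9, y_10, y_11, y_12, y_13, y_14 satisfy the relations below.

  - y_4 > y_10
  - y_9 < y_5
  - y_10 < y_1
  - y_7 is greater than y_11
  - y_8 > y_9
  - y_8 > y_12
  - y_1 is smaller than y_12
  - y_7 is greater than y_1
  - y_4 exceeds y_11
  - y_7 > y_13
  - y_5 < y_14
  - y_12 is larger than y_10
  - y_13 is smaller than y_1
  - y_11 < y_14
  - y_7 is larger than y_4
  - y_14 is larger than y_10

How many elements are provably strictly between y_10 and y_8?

2

The relations place y_10 below y_8. An element lies strictly between them when it is forced above y_10 and also forced below y_8.
Above y_10: {y_1, y_14, y_12, y_4, y_7}. Below y_8: {y_9, y_13, y_1, y_12}.
Intersection: {y_1, y_12} — 2.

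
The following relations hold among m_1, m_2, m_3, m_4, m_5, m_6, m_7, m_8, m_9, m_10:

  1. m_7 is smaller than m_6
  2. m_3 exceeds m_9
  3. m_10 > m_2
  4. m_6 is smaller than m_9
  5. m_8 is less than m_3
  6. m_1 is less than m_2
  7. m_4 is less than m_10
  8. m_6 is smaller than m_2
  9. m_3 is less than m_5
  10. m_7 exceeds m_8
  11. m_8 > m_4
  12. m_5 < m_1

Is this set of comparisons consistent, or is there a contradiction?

The single ordering m_4 < m_8 < m_7 < m_6 < m_9 < m_3 < m_5 < m_1 < m_2 < m_10 satisfies every listed relation, so no contradiction arises.

consistent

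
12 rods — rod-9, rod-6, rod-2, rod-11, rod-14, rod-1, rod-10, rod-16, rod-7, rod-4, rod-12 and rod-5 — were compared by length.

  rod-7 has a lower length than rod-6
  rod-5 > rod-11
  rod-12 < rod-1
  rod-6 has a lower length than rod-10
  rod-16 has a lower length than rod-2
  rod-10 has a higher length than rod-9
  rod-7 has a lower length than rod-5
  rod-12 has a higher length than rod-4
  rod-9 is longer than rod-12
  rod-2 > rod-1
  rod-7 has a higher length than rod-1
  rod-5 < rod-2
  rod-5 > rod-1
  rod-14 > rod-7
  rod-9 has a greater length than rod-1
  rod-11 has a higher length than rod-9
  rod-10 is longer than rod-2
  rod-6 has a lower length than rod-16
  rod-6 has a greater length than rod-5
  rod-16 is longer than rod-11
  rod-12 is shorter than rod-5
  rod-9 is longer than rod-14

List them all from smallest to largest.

rod-4 < rod-12 < rod-1 < rod-7 < rod-14 < rod-9 < rod-11 < rod-5 < rod-6 < rod-16 < rod-2 < rod-10

The consecutive links are each given: rod-4 < rod-12; rod-12 < rod-1; rod-1 < rod-7; rod-7 < rod-14; rod-14 < rod-9; rod-9 < rod-11; rod-11 < rod-5; rod-5 < rod-6; rod-6 < rod-16; rod-16 < rod-2; rod-2 < rod-10.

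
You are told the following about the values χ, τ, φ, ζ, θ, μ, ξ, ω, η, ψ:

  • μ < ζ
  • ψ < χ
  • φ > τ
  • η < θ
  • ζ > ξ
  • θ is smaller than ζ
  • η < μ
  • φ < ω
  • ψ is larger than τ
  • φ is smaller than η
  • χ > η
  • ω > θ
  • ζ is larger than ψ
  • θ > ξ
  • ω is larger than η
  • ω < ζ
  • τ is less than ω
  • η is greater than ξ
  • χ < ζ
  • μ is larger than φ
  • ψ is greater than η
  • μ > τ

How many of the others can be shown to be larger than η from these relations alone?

The elements the relations force above η are θ, ψ, ω, μ, χ, ζ — no chain reaches any other.
That is 6.

6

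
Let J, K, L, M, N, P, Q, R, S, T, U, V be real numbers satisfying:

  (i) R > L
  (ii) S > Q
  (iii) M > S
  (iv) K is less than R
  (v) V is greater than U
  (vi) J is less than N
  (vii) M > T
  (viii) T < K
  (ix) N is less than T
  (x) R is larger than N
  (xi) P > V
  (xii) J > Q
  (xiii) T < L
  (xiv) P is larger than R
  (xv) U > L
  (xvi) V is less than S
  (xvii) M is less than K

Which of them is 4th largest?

The consecutive relations fix a unique order: Q < J < N < T < L < U < V < S < M < K < R < P.
The 4th largest is M.

M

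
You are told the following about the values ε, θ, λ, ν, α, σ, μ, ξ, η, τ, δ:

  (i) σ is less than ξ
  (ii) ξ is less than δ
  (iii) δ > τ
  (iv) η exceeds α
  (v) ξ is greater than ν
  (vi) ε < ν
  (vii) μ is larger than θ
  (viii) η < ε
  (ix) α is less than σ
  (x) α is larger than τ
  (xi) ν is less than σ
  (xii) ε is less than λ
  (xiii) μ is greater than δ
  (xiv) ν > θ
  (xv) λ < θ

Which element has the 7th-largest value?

λ

The consecutive relations fix a unique order: τ < α < η < ε < λ < θ < ν < σ < ξ < δ < μ.
The 7th largest is λ.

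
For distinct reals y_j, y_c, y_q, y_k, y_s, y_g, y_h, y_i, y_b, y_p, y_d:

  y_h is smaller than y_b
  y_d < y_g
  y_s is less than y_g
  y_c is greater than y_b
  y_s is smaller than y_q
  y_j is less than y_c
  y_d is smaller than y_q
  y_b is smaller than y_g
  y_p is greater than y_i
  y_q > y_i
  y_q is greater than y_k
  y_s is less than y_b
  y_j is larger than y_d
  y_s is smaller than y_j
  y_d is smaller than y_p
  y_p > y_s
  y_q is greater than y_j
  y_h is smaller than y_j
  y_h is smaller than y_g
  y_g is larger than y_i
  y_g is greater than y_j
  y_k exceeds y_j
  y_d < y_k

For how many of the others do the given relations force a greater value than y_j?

4

Directly above y_j: y_g, y_c, y_k, y_q.
No other element is forced above y_j by the given relations, so the count is 4.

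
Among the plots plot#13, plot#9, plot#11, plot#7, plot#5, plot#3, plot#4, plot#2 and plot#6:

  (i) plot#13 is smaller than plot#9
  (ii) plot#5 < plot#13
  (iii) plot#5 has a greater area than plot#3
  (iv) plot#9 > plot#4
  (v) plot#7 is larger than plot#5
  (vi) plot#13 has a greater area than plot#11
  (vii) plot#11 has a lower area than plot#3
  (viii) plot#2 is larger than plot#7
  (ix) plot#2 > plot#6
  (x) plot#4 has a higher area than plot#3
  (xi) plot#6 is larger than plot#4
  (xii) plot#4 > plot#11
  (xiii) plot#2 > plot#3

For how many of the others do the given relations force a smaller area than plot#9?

5

Directly below plot#9: plot#4, plot#13.
One step further: plot#11, plot#3, plot#5 (5 so far).
No other element is forced below plot#9 by the given relations, so the count is 5.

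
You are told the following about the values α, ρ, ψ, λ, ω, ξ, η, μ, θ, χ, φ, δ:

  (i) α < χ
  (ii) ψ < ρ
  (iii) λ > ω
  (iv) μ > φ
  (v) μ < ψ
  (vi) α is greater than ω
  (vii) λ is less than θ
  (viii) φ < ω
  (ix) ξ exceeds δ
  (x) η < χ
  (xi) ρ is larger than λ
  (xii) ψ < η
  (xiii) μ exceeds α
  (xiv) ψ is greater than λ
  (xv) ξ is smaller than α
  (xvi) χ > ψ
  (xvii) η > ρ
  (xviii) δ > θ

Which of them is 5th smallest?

The consecutive relations fix a unique order: φ < ω < λ < θ < δ < ξ < α < μ < ψ < ρ < η < χ.
Counting 5 from the smallest end gives δ.

δ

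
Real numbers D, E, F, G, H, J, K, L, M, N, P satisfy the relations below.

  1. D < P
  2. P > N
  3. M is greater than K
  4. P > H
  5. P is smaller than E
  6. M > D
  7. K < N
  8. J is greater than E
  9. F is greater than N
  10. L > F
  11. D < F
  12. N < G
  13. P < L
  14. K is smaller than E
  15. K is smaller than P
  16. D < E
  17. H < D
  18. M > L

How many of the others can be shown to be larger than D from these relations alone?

6

From D the given relations immediately reach P, F, E, M.
From those, L, J — 6 in total.
Nothing else is reachable above D; 6 in all.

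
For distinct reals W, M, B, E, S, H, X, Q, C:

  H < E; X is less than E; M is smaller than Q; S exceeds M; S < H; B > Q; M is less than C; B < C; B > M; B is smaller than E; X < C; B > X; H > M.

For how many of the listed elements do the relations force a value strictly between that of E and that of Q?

1

The relations place Q below E. An element lies strictly between them when it is forced above Q and also forced below E.
Above Q: {B, C}. Below E: {M, S, X, H, B}.
Intersection: {B} — 1.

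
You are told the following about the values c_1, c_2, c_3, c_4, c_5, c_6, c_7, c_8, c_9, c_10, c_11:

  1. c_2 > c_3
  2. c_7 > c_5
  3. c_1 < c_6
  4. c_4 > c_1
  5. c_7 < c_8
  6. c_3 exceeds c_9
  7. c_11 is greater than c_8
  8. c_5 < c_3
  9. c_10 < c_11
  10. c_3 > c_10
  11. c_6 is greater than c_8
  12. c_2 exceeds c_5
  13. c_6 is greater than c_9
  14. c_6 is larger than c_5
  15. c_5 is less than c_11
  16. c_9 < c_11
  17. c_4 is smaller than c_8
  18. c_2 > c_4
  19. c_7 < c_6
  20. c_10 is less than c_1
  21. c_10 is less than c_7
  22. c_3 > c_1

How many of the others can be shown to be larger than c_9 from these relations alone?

Directly above c_9: c_3, c_6, c_11.
One step further: c_2 (4 so far).
No other element is forced above c_9 by the given relations, so the count is 4.

4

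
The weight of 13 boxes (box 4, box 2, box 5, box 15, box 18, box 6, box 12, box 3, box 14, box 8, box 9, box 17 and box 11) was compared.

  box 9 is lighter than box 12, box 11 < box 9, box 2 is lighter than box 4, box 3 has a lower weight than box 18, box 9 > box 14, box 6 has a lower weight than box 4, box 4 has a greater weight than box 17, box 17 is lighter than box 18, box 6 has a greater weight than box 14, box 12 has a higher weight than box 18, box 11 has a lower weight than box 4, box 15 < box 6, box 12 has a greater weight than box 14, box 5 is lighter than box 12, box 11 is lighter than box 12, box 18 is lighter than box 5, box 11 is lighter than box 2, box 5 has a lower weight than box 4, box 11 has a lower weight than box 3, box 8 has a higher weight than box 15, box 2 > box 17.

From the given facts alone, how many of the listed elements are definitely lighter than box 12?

Directly below box 12: box 11, box 18, box 14, box 5, box 9.
One step further: box 17, box 3 (7 so far).
No other element is forced below box 12 by the given relations, so the count is 7.

7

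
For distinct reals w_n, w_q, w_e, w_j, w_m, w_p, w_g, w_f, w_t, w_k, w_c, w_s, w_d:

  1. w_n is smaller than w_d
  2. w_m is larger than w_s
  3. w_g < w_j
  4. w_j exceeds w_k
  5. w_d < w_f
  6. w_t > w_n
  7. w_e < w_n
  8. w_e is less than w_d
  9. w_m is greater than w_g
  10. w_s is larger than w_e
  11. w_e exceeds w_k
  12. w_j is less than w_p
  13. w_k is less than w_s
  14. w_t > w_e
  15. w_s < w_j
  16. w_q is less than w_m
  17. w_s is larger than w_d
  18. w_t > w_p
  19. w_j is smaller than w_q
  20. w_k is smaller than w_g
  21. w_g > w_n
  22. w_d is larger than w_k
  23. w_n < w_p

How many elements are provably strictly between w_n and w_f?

The relations place w_n below w_f. An element lies strictly between them when it is forced above w_n and also forced below w_f.
Above w_n: {w_g, w_d, w_s, w_j, w_q, w_p, w_t, w_m}. Below w_f: {w_k, w_e, w_d}.
Intersection: {w_d} — 1.

1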